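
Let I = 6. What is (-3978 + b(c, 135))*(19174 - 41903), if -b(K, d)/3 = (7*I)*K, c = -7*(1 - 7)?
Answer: 210697830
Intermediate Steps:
c = 42 (c = -7*(-6) = 42)
b(K, d) = -126*K (b(K, d) = -3*7*6*K = -126*K)
(-3978 + b(c, 135))*(19174 - 41903) = (-3978 - 126*42)*(19174 - 41903) = (-3978 - 5292)*(-22729) = -9270*(-22729) = 210697830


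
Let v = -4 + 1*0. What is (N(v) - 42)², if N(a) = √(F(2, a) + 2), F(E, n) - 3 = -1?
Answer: 1600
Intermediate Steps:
F(E, n) = 2 (F(E, n) = 3 - 1 = 2)
v = -4 (v = -4 + 0 = -4)
N(a) = 2 (N(a) = √(2 + 2) = √4 = 2)
(N(v) - 42)² = (2 - 42)² = (-40)² = 1600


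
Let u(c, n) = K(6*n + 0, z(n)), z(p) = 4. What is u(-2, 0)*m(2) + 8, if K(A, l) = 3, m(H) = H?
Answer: 14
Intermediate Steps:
u(c, n) = 3
u(-2, 0)*m(2) + 8 = 3*2 + 8 = 6 + 8 = 14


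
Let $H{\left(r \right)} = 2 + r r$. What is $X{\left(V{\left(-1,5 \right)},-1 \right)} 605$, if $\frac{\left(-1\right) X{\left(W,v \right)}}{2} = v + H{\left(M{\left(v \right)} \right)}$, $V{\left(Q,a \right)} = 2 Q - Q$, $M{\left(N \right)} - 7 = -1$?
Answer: $-44770$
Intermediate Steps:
$M{\left(N \right)} = 6$ ($M{\left(N \right)} = 7 - 1 = 6$)
$V{\left(Q,a \right)} = Q$
$H{\left(r \right)} = 2 + r^{2}$
$X{\left(W,v \right)} = -76 - 2 v$ ($X{\left(W,v \right)} = - 2 \left(v + \left(2 + 6^{2}\right)\right) = - 2 \left(v + \left(2 + 36\right)\right) = - 2 \left(v + 38\right) = - 2 \left(38 + v\right) = -76 - 2 v$)
$X{\left(V{\left(-1,5 \right)},-1 \right)} 605 = \left(-76 - -2\right) 605 = \left(-76 + 2\right) 605 = \left(-74\right) 605 = -44770$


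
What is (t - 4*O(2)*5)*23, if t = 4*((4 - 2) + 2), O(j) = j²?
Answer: -1472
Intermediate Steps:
t = 16 (t = 4*(2 + 2) = 4*4 = 16)
(t - 4*O(2)*5)*23 = (16 - 4*2²*5)*23 = (16 - 4*4*5)*23 = (16 - 16*5)*23 = (16 - 80)*23 = -64*23 = -1472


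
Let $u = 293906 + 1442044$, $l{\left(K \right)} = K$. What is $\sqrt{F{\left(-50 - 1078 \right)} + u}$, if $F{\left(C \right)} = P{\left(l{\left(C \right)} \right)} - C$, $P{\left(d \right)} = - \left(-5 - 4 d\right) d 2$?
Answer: $\sqrt{11904870} \approx 3450.3$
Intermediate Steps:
$P{\left(d \right)} = - 2 d \left(-5 - 4 d\right)$ ($P{\left(d \right)} = - d \left(-5 - 4 d\right) 2 = - 2 d \left(-5 - 4 d\right)$)
$u = 1735950$
$F{\left(C \right)} = - C + 2 C \left(5 + 4 C\right)$ ($F{\left(C \right)} = 2 C \left(5 + 4 C\right) - C = - C + 2 C \left(5 + 4 C\right)$)
$\sqrt{F{\left(-50 - 1078 \right)} + u} = \sqrt{\left(-50 - 1078\right) \left(9 + 8 \left(-50 - 1078\right)\right) + 1735950} = \sqrt{- 1128 \left(9 + 8 \left(-1128\right)\right) + 1735950} = \sqrt{- 1128 \left(9 - 9024\right) + 1735950} = \sqrt{\left(-1128\right) \left(-9015\right) + 1735950} = \sqrt{10168920 + 1735950} = \sqrt{11904870}$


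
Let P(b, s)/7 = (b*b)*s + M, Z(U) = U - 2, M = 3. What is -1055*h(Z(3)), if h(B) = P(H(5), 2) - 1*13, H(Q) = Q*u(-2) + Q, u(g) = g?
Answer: -377690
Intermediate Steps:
H(Q) = -Q (H(Q) = Q*(-2) + Q = -2*Q + Q = -Q)
Z(U) = -2 + U
P(b, s) = 21 + 7*s*b² (P(b, s) = 7*((b*b)*s + 3) = 7*(b²*s + 3) = 7*(s*b² + 3) = 7*(3 + s*b²) = 21 + 7*s*b²)
h(B) = 358 (h(B) = (21 + 7*2*(-1*5)²) - 1*13 = (21 + 7*2*(-5)²) - 13 = (21 + 7*2*25) - 13 = (21 + 350) - 13 = 371 - 13 = 358)
-1055*h(Z(3)) = -1055*358 = -377690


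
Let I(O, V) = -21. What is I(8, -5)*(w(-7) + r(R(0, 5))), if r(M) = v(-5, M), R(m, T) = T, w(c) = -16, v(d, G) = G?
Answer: 231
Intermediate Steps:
r(M) = M
I(8, -5)*(w(-7) + r(R(0, 5))) = -21*(-16 + 5) = -21*(-11) = 231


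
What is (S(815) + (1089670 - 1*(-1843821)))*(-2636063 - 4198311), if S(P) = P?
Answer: -20054144634444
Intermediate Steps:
(S(815) + (1089670 - 1*(-1843821)))*(-2636063 - 4198311) = (815 + (1089670 - 1*(-1843821)))*(-2636063 - 4198311) = (815 + (1089670 + 1843821))*(-6834374) = (815 + 2933491)*(-6834374) = 2934306*(-6834374) = -20054144634444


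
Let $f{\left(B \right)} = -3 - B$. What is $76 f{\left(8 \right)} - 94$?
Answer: $-930$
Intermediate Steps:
$76 f{\left(8 \right)} - 94 = 76 \left(-3 - 8\right) - 94 = 76 \left(-11\right) - 94 = -836 - 94 = -930$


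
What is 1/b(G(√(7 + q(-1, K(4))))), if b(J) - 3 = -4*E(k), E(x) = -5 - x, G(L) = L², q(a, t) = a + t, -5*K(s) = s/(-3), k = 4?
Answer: 1/39 ≈ 0.025641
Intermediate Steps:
K(s) = s/15 (K(s) = -s/(5*(-3)) = -s*(-1)/(5*3) = -(-1)*s/15 = s/15)
b(J) = 39 (b(J) = 3 - 4*(-5 - 1*4) = 3 - 4*(-5 - 4) = 3 - 4*(-9) = 3 + 36 = 39)
1/b(G(√(7 + q(-1, K(4))))) = 1/39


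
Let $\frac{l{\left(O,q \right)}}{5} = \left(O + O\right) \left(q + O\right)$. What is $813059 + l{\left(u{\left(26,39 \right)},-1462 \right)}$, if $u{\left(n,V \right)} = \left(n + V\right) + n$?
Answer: $-434551$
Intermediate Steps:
$u{\left(n,V \right)} = V + 2 n$ ($u{\left(n,V \right)} = \left(V + n\right) + n = V + 2 n$)
$l{\left(O,q \right)} = 10 O \left(O + q\right)$ ($l{\left(O,q \right)} = 5 \left(O + O\right) \left(q + O\right) = 5 \cdot 2 O \left(O + q\right) = 10 O \left(O + q\right)$)
$813059 + l{\left(u{\left(26,39 \right)},-1462 \right)} = 813059 + 10 \left(39 + 2 \cdot 26\right) \left(\left(39 + 2 \cdot 26\right) - 1462\right) = 813059 + 10 \left(39 + 52\right) \left(\left(39 + 52\right) - 1462\right) = 813059 + 10 \cdot 91 \left(91 - 1462\right) = 813059 + 10 \cdot 91 \left(-1371\right) = 813059 - 1247610 = -434551$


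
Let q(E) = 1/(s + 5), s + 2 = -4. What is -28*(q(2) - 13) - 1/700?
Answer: 274399/700 ≈ 392.00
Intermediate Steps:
s = -6 (s = -2 - 4 = -6)
q(E) = -1 (q(E) = 1/(-6 + 5) = 1/(-1) = -1)
-28*(q(2) - 13) - 1/700 = -28*(-1 - 13) - 1/700 = -28*(-14) - 1*1/700 = 392 - 1/700 = 274399/700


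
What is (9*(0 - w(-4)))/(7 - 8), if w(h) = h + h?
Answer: -72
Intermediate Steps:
w(h) = 2*h
(9*(0 - w(-4)))/(7 - 8) = (9*(0 - 2*(-4)))/(7 - 8) = (9*(0 - 1*(-8)))/(-1) = (9*(0 + 8))*(-1) = (9*8)*(-1) = 72*(-1) = -72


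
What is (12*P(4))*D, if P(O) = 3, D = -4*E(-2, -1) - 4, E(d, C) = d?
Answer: 144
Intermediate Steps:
D = 4 (D = -4*(-2) - 4 = 8 - 4 = 4)
(12*P(4))*D = (12*3)*4 = 36*4 = 144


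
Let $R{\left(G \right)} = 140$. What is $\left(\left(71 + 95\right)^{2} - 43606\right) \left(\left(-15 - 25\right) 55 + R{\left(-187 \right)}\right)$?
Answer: $33063000$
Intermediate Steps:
$\left(\left(71 + 95\right)^{2} - 43606\right) \left(\left(-15 - 25\right) 55 + R{\left(-187 \right)}\right) = \left(\left(71 + 95\right)^{2} - 43606\right) \left(\left(-15 - 25\right) 55 + 140\right) = \left(166^{2} - 43606\right) \left(\left(-40\right) 55 + 140\right) = \left(27556 - 43606\right) \left(-2200 + 140\right) = \left(-16050\right) \left(-2060\right) = 33063000$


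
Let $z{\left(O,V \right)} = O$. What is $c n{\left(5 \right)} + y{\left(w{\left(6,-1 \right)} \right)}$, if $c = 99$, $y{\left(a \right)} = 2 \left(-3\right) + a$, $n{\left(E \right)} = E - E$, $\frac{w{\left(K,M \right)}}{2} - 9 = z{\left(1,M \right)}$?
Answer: $14$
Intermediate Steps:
$w{\left(K,M \right)} = 20$ ($w{\left(K,M \right)} = 18 + 2 \cdot 1 = 18 + 2 = 20$)
$n{\left(E \right)} = 0$
$y{\left(a \right)} = -6 + a$
$c n{\left(5 \right)} + y{\left(w{\left(6,-1 \right)} \right)} = 99 \cdot 0 + \left(-6 + 20\right) = 0 + 14 = 14$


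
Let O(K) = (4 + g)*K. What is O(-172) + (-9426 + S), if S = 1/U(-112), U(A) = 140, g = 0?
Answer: -1415959/140 ≈ -10114.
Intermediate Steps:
S = 1/140 ≈ 0.0071429
O(K) = 4*K (O(K) = (4 + 0)*K = 4*K)
O(-172) + (-9426 + S) = 4*(-172) + (-9426 + 1/140) = -688 - 1319639/140 = -1415959/140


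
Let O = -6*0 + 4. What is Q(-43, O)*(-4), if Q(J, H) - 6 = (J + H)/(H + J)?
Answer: -28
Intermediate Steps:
O = 4 (O = 0 + 4 = 4)
Q(J, H) = 7 (Q(J, H) = 6 + (J + H)/(H + J) = 6 + (H + J)/(H + J) = 6 + 1 = 7)
Q(-43, O)*(-4) = 7*(-4) = -28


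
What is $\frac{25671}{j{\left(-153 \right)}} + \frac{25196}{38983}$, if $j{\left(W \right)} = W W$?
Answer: $\frac{530181919}{304184349} \approx 1.743$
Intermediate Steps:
$j{\left(W \right)} = W^{2}$
$\frac{25671}{j{\left(-153 \right)}} + \frac{25196}{38983} = \frac{25671}{\left(-153\right)^{2}} + \frac{25196}{38983} = \frac{25671}{23409} + 25196 \cdot \frac{1}{38983} = 25671 \cdot \frac{1}{23409} + \frac{25196}{38983} = \frac{8557}{7803} + \frac{25196}{38983} = \frac{530181919}{304184349}$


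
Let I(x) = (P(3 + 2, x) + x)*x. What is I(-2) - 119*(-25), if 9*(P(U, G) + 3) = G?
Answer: 26869/9 ≈ 2985.4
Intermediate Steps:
P(U, G) = -3 + G/9
I(x) = x*(-3 + 10*x/9) (I(x) = ((-3 + x/9) + x)*x = (-3 + 10*x/9)*x = x*(-3 + 10*x/9))
I(-2) - 119*(-25) = (⅑)*(-2)*(-27 + 10*(-2)) - 119*(-25) = (⅑)*(-2)*(-27 - 20) + 2975 = (⅑)*(-2)*(-47) + 2975 = 94/9 + 2975 = 26869/9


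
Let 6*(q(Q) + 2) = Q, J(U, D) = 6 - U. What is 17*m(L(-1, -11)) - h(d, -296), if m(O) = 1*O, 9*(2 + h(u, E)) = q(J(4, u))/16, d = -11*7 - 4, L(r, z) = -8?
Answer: -57883/432 ≈ -133.99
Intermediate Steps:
q(Q) = -2 + Q/6
d = -81 (d = -77 - 4 = -81)
h(u, E) = -869/432 (h(u, E) = -2 + ((-2 + (6 - 1*4)/6)/16)/9 = -2 + ((-2 + (6 - 4)/6)*(1/16))/9 = -2 + ((-2 + (⅙)*2)*(1/16))/9 = -2 + ((-2 + ⅓)*(1/16))/9 = -2 + (-5/3*1/16)/9 = -2 + (⅑)*(-5/48) = -2 - 5/432 = -869/432)
m(O) = O
17*m(L(-1, -11)) - h(d, -296) = 17*(-8) - 1*(-869/432) = -136 + 869/432 = -57883/432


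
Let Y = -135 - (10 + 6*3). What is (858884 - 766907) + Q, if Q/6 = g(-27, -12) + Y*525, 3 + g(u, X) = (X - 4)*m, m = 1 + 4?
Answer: -421971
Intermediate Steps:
m = 5
Y = -163 (Y = -135 - (10 + 18) = -135 - 1*28 = -135 - 28 = -163)
g(u, X) = -23 + 5*X (g(u, X) = -3 + (X - 4)*5 = -3 + (-4 + X)*5 = -3 + (-20 + 5*X) = -23 + 5*X)
Q = -513948 (Q = 6*((-23 + 5*(-12)) - 163*525) = 6*((-23 - 60) - 85575) = 6*(-83 - 85575) = 6*(-85658) = -513948)
(858884 - 766907) + Q = (858884 - 766907) - 513948 = 91977 - 513948 = -421971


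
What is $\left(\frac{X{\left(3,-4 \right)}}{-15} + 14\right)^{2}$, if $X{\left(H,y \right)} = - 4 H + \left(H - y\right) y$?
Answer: $\frac{2500}{9} \approx 277.78$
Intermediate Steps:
$X{\left(H,y \right)} = - 4 H + y \left(H - y\right)$
$\left(\frac{X{\left(3,-4 \right)}}{-15} + 14\right)^{2} = \left(\frac{- \left(-4\right)^{2} - 12 + 3 \left(-4\right)}{-15} + 14\right)^{2} = \left(\left(\left(-1\right) 16 - 12 - 12\right) \left(- \frac{1}{15}\right) + 14\right)^{2} = \left(\left(-16 - 12 - 12\right) \left(- \frac{1}{15}\right) + 14\right)^{2} = \left(\left(-40\right) \left(- \frac{1}{15}\right) + 14\right)^{2} = \left(\frac{8}{3} + 14\right)^{2} = \left(\frac{50}{3}\right)^{2} = \frac{2500}{9}$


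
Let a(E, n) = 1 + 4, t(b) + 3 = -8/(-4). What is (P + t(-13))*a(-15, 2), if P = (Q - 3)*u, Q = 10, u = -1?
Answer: -40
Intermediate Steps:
t(b) = -1 (t(b) = -3 - 8/(-4) = -3 - 8*(-¼) = -3 + 2 = -1)
a(E, n) = 5
P = -7 (P = (10 - 3)*(-1) = 7*(-1) = -7)
(P + t(-13))*a(-15, 2) = (-7 - 1)*5 = -8*5 = -40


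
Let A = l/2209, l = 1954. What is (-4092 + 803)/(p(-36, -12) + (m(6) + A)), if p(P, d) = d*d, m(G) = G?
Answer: -7265401/333304 ≈ -21.798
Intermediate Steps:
A = 1954/2209 ≈ 0.88456
p(P, d) = d²
(-4092 + 803)/(p(-36, -12) + (m(6) + A)) = (-4092 + 803)/((-12)² + (6 + 1954/2209)) = -3289/(144 + 15208/2209) = -3289/333304/2209 = -3289*2209/333304 = -7265401/333304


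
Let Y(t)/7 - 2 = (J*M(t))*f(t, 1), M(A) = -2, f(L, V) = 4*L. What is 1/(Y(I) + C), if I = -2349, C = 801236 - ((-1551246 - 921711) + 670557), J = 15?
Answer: 1/4576810 ≈ 2.1849e-7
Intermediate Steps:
C = 2603636 (C = 801236 - (-2472957 + 670557) = 801236 - 1*(-1802400) = 801236 + 1802400 = 2603636)
Y(t) = 14 - 840*t (Y(t) = 14 + 7*((15*(-2))*(4*t)) = 14 + 7*(-120*t) = 14 - 840*t)
1/(Y(I) + C) = 1/((14 - 840*(-2349)) + 2603636) = 1/((14 + 1973160) + 2603636) = 1/(1973174 + 2603636) = 1/4576810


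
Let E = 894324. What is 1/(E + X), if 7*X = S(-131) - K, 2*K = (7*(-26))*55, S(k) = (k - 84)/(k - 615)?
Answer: 5222/4673893873 ≈ 1.1173e-6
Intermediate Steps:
S(k) = (-84 + k)/(-615 + k)
K = -5005 (K = ((7*(-26))*55)/2 = (-182*55)/2 = (½)*(-10010) = -5005)
X = 3733945/5222 (X = ((-84 - 131)/(-615 - 131) - 1*(-5005))/7 = (-215/(-746) + 5005)/7 = (-1/746*(-215) + 5005)/7 = (215/746 + 5005)/7 = (⅐)*(3733945/746) = 3733945/5222 ≈ 715.04)
1/(E + X) = 1/(894324 + 3733945/5222) = 1/(4673893873/5222) = 5222/4673893873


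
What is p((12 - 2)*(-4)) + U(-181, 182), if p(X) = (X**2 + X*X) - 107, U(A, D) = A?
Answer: 2912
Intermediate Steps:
p(X) = -107 + 2*X**2 (p(X) = (X**2 + X**2) - 107 = 2*X**2 - 107 = -107 + 2*X**2)
p((12 - 2)*(-4)) + U(-181, 182) = (-107 + 2*((12 - 2)*(-4))**2) - 181 = (-107 + 2*(10*(-4))**2) - 181 = (-107 + 2*(-40)**2) - 181 = (-107 + 2*1600) - 181 = (-107 + 3200) - 181 = 3093 - 181 = 2912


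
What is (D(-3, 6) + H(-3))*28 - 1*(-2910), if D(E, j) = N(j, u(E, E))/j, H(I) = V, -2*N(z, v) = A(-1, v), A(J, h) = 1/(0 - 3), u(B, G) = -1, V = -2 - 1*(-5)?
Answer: 26953/9 ≈ 2994.8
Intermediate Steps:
V = 3 (V = -2 + 5 = 3)
A(J, h) = -⅓ (A(J, h) = 1/(-3) = -⅓)
N(z, v) = ⅙ (N(z, v) = -½*(-⅓) = ⅙)
H(I) = 3
D(E, j) = 1/(6*j)
(D(-3, 6) + H(-3))*28 - 1*(-2910) = ((⅙)/6 + 3)*28 - 1*(-2910) = ((⅙)*(⅙) + 3)*28 + 2910 = (1/36 + 3)*28 + 2910 = (109/36)*28 + 2910 = 763/9 + 2910 = 26953/9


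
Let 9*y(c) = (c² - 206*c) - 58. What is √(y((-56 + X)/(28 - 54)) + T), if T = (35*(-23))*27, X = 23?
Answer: I*√132450607/78 ≈ 147.55*I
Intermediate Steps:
y(c) = -58/9 - 206*c/9 + c²/9 (y(c) = ((c² - 206*c) - 58)/9 = (-58 + c² - 206*c)/9 = -58/9 - 206*c/9 + c²/9)
T = -21735 (T = -805*27 = -21735)
√(y((-56 + X)/(28 - 54)) + T) = √((-58/9 - 206*(-56 + 23)/(9*(28 - 54)) + ((-56 + 23)/(28 - 54))²/9) - 21735) = √((-58/9 - (-2266)/(3*(-26)) + (-33/(-26))²/9) - 21735) = √((-58/9 - (-2266)*(-1)/(3*26) + (-33*(-1/26))²/9) - 21735) = √((-58/9 - 206/9*33/26 + (33/26)²/9) - 21735) = √((-58/9 - 1133/39 + (⅑)*(1089/676)) - 21735) = √((-58/9 - 1133/39 + 121/676) - 21735) = √(-214867/6084 - 21735) = √(-132450607/6084) = I*√132450607/78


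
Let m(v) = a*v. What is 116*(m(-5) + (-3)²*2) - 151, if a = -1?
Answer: 2517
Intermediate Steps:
m(v) = -v
116*(m(-5) + (-3)²*2) - 151 = 116*(-1*(-5) + (-3)²*2) - 151 = 116*(5 + 9*2) - 151 = 116*(5 + 18) - 151 = 116*23 - 151 = 2668 - 151 = 2517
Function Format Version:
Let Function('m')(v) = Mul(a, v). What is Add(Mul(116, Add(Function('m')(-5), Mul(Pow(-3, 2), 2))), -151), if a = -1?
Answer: 2517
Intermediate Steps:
Function('m')(v) = Mul(-1, v)
Add(Mul(116, Add(Function('m')(-5), Mul(Pow(-3, 2), 2))), -151) = Add(Mul(116, Add(Mul(-1, -5), Mul(Pow(-3, 2), 2))), -151) = Add(Mul(116, Add(5, Mul(9, 2))), -151) = Add(Mul(116, Add(5, 18)), -151) = Add(Mul(116, 23), -151) = Add(2668, -151) = 2517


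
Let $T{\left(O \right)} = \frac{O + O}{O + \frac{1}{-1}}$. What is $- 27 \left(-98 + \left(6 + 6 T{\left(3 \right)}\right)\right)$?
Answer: $1998$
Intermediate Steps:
$T{\left(O \right)} = \frac{2 O}{-1 + O}$ ($T{\left(O \right)} = \frac{2 O}{O - 1} = \frac{2 O}{-1 + O}$)
$- 27 \left(-98 + \left(6 + 6 T{\left(3 \right)}\right)\right) = - 27 \left(-98 + \left(6 + 6 \cdot 2 \cdot 3 \frac{1}{-1 + 3}\right)\right) = - 27 \left(-98 + \left(6 + 6 \cdot 2 \cdot 3 \cdot \frac{1}{2}\right)\right) = - 27 \left(-98 + \left(6 + 6 \cdot 3\right)\right) = - 27 \left(-98 + \left(6 + 18\right)\right) = - 27 \left(-98 + 24\right) = \left(-27\right) \left(-74\right) = 1998$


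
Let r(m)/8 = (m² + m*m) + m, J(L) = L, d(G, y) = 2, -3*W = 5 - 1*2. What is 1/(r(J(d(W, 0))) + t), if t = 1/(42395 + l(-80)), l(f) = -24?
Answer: 42371/3389681 ≈ 0.012500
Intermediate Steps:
W = -1 (W = -(5 - 1*2)/3 = -(5 - 2)/3 = -⅓*3 = -1)
r(m) = 8*m + 16*m² (r(m) = 8*((m² + m*m) + m) = 8*((m² + m²) + m) = 8*(2*m² + m) = 8*(m + 2*m²) = 8*m + 16*m²)
t = 1/42371 (t = 1/(42395 - 24) = 1/42371 ≈ 2.3601e-5)
1/(r(J(d(W, 0))) + t) = 1/(8*2*(1 + 2*2) + 1/42371) = 1/(8*2*(1 + 4) + 1/42371) = 1/(8*2*5 + 1/42371) = 1/(80 + 1/42371) = 1/(3389681/42371) = 42371/3389681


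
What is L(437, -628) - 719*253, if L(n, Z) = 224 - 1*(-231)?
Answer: -181452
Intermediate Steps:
L(n, Z) = 455 (L(n, Z) = 224 + 231 = 455)
L(437, -628) - 719*253 = 455 - 719*253 = 455 - 1*181907 = 455 - 181907 = -181452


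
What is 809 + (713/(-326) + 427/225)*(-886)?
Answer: 39071864/36675 ≈ 1065.4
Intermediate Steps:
809 + (713/(-326) + 427/225)*(-886) = 809 + (713*(-1/326) + 427*(1/225))*(-886) = 809 + (-713/326 + 427/225)*(-886) = 809 - 21223/73350*(-886) = 809 + 9401789/36675 = 39071864/36675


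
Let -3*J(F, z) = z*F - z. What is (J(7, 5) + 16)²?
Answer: 36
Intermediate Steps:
J(F, z) = z/3 - F*z/3 (J(F, z) = -(z*F - z)/3 = -(F*z - z)/3 = -(-z + F*z)/3 = z/3 - F*z/3)
(J(7, 5) + 16)² = ((⅓)*5*(1 - 1*7) + 16)² = ((⅓)*5*(1 - 7) + 16)² = ((⅓)*5*(-6) + 16)² = (-10 + 16)² = 6² = 36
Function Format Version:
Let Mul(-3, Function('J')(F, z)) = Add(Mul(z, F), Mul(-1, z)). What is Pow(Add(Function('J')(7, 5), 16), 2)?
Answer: 36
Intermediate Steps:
Function('J')(F, z) = Add(Mul(Rational(1, 3), z), Mul(Rational(-1, 3), F, z)) (Function('J')(F, z) = Mul(Rational(-1, 3), Add(Mul(z, F), Mul(-1, z))) = Mul(Rational(-1, 3), Add(Mul(F, z), Mul(-1, z))) = Mul(Rational(-1, 3), Add(Mul(-1, z), Mul(F, z))) = Add(Mul(Rational(1, 3), z), Mul(Rational(-1, 3), F, z)))
Pow(Add(Function('J')(7, 5), 16), 2) = Pow(Add(Mul(Rational(1, 3), 5, Add(1, Mul(-1, 7))), 16), 2) = Pow(Add(Mul(Rational(1, 3), 5, Add(1, -7)), 16), 2) = Pow(Add(Mul(Rational(1, 3), 5, -6), 16), 2) = Pow(Add(-10, 16), 2) = Pow(6, 2) = 36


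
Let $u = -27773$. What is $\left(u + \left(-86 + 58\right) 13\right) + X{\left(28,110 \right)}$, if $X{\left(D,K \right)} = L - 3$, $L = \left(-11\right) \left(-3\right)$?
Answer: $-28107$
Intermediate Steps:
$L = 33$
$X{\left(D,K \right)} = 30$ ($X{\left(D,K \right)} = 33 - 3 = 30$)
$\left(u + \left(-86 + 58\right) 13\right) + X{\left(28,110 \right)} = \left(-27773 + \left(-86 + 58\right) 13\right) + 30 = \left(-27773 - 364\right) + 30 = -28137 + 30 = -28107$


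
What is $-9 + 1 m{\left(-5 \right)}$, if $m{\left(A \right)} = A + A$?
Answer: $-19$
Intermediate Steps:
$m{\left(A \right)} = 2 A$
$-9 + 1 m{\left(-5 \right)} = -9 + 1 \cdot 2 \left(-5\right) = -9 + 1 \left(-10\right) = -9 - 10 = -19$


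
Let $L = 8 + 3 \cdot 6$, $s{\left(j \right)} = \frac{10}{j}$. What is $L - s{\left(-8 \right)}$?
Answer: $\frac{109}{4} \approx 27.25$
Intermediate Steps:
$L = 26$ ($L = 8 + 18 = 26$)
$L - s{\left(-8 \right)} = 26 - \frac{10}{-8} = 26 - 10 \left(- \frac{1}{8}\right) = 26 - - \frac{5}{4} = 26 + \frac{5}{4} = \frac{109}{4}$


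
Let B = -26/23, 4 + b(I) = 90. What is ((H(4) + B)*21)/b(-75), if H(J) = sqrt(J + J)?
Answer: -273/989 + 21*sqrt(2)/43 ≈ 0.41463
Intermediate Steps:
b(I) = 86 (b(I) = -4 + 90 = 86)
H(J) = sqrt(2)*sqrt(J) (H(J) = sqrt(2*J) = sqrt(2)*sqrt(J))
B = -26/23 (B = -26*1/23 = -26/23 ≈ -1.1304)
((H(4) + B)*21)/b(-75) = ((sqrt(2)*sqrt(4) - 26/23)*21)/86 = ((sqrt(2)*2 - 26/23)*21)*(1/86) = ((2*sqrt(2) - 26/23)*21)*(1/86) = ((-26/23 + 2*sqrt(2))*21)*(1/86) = (-546/23 + 42*sqrt(2))*(1/86) = -273/989 + 21*sqrt(2)/43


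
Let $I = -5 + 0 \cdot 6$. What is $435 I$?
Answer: $-2175$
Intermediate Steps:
$I = -5$ ($I = -5 + 0 = -5$)
$435 I = 435 \left(-5\right) = -2175$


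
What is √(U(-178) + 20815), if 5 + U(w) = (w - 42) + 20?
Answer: 3*√2290 ≈ 143.56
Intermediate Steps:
U(w) = -27 + w (U(w) = -5 + ((w - 42) + 20) = -5 + ((-42 + w) + 20) = -5 + (-22 + w) = -27 + w)
√(U(-178) + 20815) = √((-27 - 178) + 20815) = √(-205 + 20815) = √20610 = 3*√2290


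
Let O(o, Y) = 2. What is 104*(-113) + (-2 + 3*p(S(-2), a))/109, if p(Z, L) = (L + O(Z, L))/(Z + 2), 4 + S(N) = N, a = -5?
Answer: -5123871/436 ≈ -11752.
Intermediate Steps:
S(N) = -4 + N
p(Z, L) = (2 + L)/(2 + Z) (p(Z, L) = (L + 2)/(Z + 2) = (2 + L)/(2 + Z))
104*(-113) + (-2 + 3*p(S(-2), a))/109 = 104*(-113) + (-2 + 3*((2 - 5)/(2 + (-4 - 2))))/109 = -11752 + (-2 + 3*(-3/(2 - 6)))*(1/109) = -11752 + (-2 + 3*(-3/(-4)))*(1/109) = -11752 + (-2 + 3*(-¼*(-3)))*(1/109) = -11752 + (-2 + 3*(¾))*(1/109) = -11752 + (-2 + 9/4)*(1/109) = -11752 + (¼)*(1/109) = -11752 + 1/436 = -5123871/436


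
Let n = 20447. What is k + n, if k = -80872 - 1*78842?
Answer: -139267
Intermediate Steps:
k = -159714 (k = -80872 - 78842 = -159714)
k + n = -159714 + 20447 = -139267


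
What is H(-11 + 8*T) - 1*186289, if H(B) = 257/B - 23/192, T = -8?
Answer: -894204223/4800 ≈ -1.8629e+5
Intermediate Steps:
H(B) = -23/192 + 257/B (H(B) = 257/B - 23*1/192 = 257/B - 23/192 = -23/192 + 257/B)
H(-11 + 8*T) - 1*186289 = (-23/192 + 257/(-11 + 8*(-8))) - 1*186289 = (-23/192 + 257/(-11 - 64)) - 186289 = (-23/192 + 257/(-75)) - 186289 = (-23/192 + 257*(-1/75)) - 186289 = (-23/192 - 257/75) - 186289 = -17023/4800 - 186289 = -894204223/4800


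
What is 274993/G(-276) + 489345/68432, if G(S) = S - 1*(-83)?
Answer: -18723877391/13207376 ≈ -1417.7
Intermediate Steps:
G(S) = 83 + S (G(S) = S + 83 = 83 + S)
274993/G(-276) + 489345/68432 = 274993/(83 - 276) + 489345/68432 = 274993/(-193) + 489345*(1/68432) = 274993*(-1/193) + 489345/68432 = -274993/193 + 489345/68432 = -18723877391/13207376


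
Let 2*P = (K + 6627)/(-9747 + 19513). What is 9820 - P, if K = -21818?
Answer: 191819431/19532 ≈ 9820.8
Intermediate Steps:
P = -15191/19532 (P = ((-21818 + 6627)/(-9747 + 19513))/2 = (-15191/9766)/2 = (-15191*1/9766)/2 = (1/2)*(-15191/9766) = -15191/19532 ≈ -0.77775)
9820 - P = 9820 - 1*(-15191/19532) = 9820 + 15191/19532 = 191819431/19532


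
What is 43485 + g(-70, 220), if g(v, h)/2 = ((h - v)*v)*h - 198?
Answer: -8888911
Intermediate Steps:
g(v, h) = -396 + 2*h*v*(h - v) (g(v, h) = 2*(((h - v)*v)*h - 198) = 2*((v*(h - v))*h - 198) = 2*(h*v*(h - v) - 198) = 2*(-198 + h*v*(h - v)) = -396 + 2*h*v*(h - v))
43485 + g(-70, 220) = 43485 + (-396 - 2*220*(-70)² + 2*(-70)*220²) = 43485 + (-396 - 2*220*4900 + 2*(-70)*48400) = 43485 + (-396 - 2156000 - 6776000) = 43485 - 8932396 = -8888911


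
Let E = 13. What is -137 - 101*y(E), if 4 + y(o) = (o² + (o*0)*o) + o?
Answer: -18115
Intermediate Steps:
y(o) = -4 + o + o² (y(o) = -4 + ((o² + (o*0)*o) + o) = -4 + ((o² + 0*o) + o) = -4 + ((o² + 0) + o) = -4 + (o² + o) = -4 + (o + o²) = -4 + o + o²)
-137 - 101*y(E) = -137 - 101*(-4 + 13 + 13²) = -137 - 101*(-4 + 13 + 169) = -137 - 101*178 = -137 - 17978 = -18115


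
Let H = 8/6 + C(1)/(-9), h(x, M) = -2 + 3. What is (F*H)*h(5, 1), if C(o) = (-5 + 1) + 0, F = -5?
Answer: -80/9 ≈ -8.8889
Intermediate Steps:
h(x, M) = 1
C(o) = -4 (C(o) = -4 + 0 = -4)
H = 16/9 (H = 8/6 - 4/(-9) = 8*(⅙) - 4*(-⅑) = 4/3 + 4/9 = 16/9 ≈ 1.7778)
(F*H)*h(5, 1) = -5*16/9*1 = -80/9*1 = -80/9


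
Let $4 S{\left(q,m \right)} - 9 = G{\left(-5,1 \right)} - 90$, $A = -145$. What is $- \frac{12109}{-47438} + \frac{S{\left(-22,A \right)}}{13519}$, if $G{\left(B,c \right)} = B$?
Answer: $\frac{81340827}{320657161} \approx 0.25367$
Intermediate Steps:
$S{\left(q,m \right)} = - \frac{43}{2}$ ($S{\left(q,m \right)} = \frac{9}{4} + \frac{-5 - 90}{4} = \frac{9}{4} + \frac{1}{4} \left(-95\right) = \frac{9}{4} - \frac{95}{4} = - \frac{43}{2}$)
$- \frac{12109}{-47438} + \frac{S{\left(-22,A \right)}}{13519} = - \frac{12109}{-47438} - \frac{43}{2 \cdot 13519} = \left(-12109\right) \left(- \frac{1}{47438}\right) - \frac{43}{27038} = \frac{12109}{47438} - \frac{43}{27038} = \frac{81340827}{320657161}$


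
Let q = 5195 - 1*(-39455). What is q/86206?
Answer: 22325/43103 ≈ 0.51795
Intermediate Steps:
q = 44650 (q = 5195 + 39455 = 44650)
q/86206 = 44650/86206 = 44650*(1/86206) = 22325/43103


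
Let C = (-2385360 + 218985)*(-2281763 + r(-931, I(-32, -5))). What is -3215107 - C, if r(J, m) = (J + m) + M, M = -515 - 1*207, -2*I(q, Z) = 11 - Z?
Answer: -4946755883107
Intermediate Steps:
I(q, Z) = -11/2 + Z/2 (I(q, Z) = -(11 - Z)/2 = -11/2 + Z/2)
M = -722 (M = -515 - 207 = -722)
r(J, m) = -722 + J + m (r(J, m) = (J + m) - 722 = -722 + J + m)
C = 4946752668000 (C = (-2385360 + 218985)*(-2281763 + (-722 - 931 + (-11/2 + (½)*(-5)))) = -2166375*(-2281763 + (-722 - 931 + (-11/2 - 5/2))) = -2166375*(-2281763 + (-722 - 931 - 8)) = -2166375*(-2281763 - 1661) = -2166375*(-2283424) = 4946752668000)
-3215107 - C = -3215107 - 1*4946752668000 = -3215107 - 4946752668000 = -4946755883107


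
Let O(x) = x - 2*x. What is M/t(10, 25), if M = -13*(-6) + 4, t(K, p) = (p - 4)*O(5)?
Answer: -82/105 ≈ -0.78095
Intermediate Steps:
O(x) = -x
t(K, p) = 20 - 5*p (t(K, p) = (p - 4)*(-1*5) = (-4 + p)*(-5) = 20 - 5*p)
M = 82 (M = 78 + 4 = 82)
M/t(10, 25) = 82/(20 - 5*25) = 82/(20 - 125) = 82/(-105) = 82*(-1/105) = -82/105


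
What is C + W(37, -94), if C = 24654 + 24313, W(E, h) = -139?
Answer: 48828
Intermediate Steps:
C = 48967
C + W(37, -94) = 48967 - 139 = 48828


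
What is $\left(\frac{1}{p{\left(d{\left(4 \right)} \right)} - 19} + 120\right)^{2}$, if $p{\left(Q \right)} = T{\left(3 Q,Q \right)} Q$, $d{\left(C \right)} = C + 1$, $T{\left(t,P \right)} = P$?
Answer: $\frac{519841}{36} \approx 14440.0$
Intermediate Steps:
$d{\left(C \right)} = 1 + C$
$p{\left(Q \right)} = Q^{2}$ ($p{\left(Q \right)} = Q Q = Q^{2}$)
$\left(\frac{1}{p{\left(d{\left(4 \right)} \right)} - 19} + 120\right)^{2} = \left(\frac{1}{\left(1 + 4\right)^{2} - 19} + 120\right)^{2} = \left(\frac{1}{5^{2} - 19} + 120\right)^{2} = \left(\frac{1}{25 - 19} + 120\right)^{2} = \left(\frac{1}{6} + 120\right)^{2} = \left(\frac{721}{6}\right)^{2} = \frac{519841}{36}$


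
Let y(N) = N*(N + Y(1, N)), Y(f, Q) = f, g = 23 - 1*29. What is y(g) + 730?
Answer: 760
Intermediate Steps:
g = -6 (g = 23 - 29 = -6)
y(N) = N*(1 + N) (y(N) = N*(N + 1) = N*(1 + N))
y(g) + 730 = -6*(1 - 6) + 730 = -6*(-5) + 730 = 30 + 730 = 760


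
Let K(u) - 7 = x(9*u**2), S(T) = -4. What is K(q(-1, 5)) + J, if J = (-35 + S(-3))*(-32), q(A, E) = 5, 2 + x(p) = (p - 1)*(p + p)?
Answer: 102053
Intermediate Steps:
x(p) = -2 + 2*p*(-1 + p) (x(p) = -2 + (p - 1)*(p + p) = -2 + (-1 + p)*(2*p) = -2 + 2*p*(-1 + p))
K(u) = 5 - 18*u**2 + 162*u**4 (K(u) = 7 + (-2 - 18*u**2 + 2*(9*u**2)**2) = 7 + (-2 - 18*u**2 + 2*(81*u**4)) = 7 + (-2 - 18*u**2 + 162*u**4) = 5 - 18*u**2 + 162*u**4)
J = 1248 (J = (-35 - 4)*(-32) = -39*(-32) = 1248)
K(q(-1, 5)) + J = (5 - 18*5**2 + 162*5**4) + 1248 = (5 - 18*25 + 162*625) + 1248 = (5 - 450 + 101250) + 1248 = 100805 + 1248 = 102053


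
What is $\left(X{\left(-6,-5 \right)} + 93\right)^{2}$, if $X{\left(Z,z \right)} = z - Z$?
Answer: $8836$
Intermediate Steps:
$\left(X{\left(-6,-5 \right)} + 93\right)^{2} = \left(\left(-5 - -6\right) + 93\right)^{2} = \left(\left(-5 + 6\right) + 93\right)^{2} = \left(1 + 93\right)^{2} = 94^{2} = 8836$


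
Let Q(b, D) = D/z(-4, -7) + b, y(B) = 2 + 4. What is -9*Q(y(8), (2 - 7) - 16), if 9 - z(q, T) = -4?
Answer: -513/13 ≈ -39.462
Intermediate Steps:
z(q, T) = 13 (z(q, T) = 9 - 1*(-4) = 9 + 4 = 13)
y(B) = 6
Q(b, D) = b + D/13 (Q(b, D) = D/13 + b = b + D/13)
-9*Q(y(8), (2 - 7) - 16) = -9*(6 + ((2 - 7) - 16)/13) = -9*(6 + (-5 - 16)/13) = -9*(6 + (1/13)*(-21)) = -9*(6 - 21/13) = -9*57/13 = -513/13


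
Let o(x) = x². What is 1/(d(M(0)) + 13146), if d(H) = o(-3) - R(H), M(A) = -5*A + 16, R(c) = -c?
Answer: 1/13171 ≈ 7.5924e-5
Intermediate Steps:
M(A) = 16 - 5*A
d(H) = 9 + H (d(H) = (-3)² - (-1)*H = 9 + H)
1/(d(M(0)) + 13146) = 1/((9 + (16 - 5*0)) + 13146) = 1/((9 + (16 + 0)) + 13146) = 1/((9 + 16) + 13146) = 1/(25 + 13146) = 1/13171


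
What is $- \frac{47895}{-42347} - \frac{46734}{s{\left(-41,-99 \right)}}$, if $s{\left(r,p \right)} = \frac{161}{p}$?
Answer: $\frac{195933136197}{6817867} \approx 28738.0$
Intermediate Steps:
$- \frac{47895}{-42347} - \frac{46734}{s{\left(-41,-99 \right)}} = - \frac{47895}{-42347} - \frac{46734}{161 \frac{1}{-99}} = \left(-47895\right) \left(- \frac{1}{42347}\right) - \frac{46734}{161 \left(- \frac{1}{99}\right)} = \frac{47895}{42347} - \frac{46734}{- \frac{161}{99}} = \frac{47895}{42347} - - \frac{4626666}{161} = \frac{47895}{42347} + \frac{4626666}{161} = \frac{195933136197}{6817867}$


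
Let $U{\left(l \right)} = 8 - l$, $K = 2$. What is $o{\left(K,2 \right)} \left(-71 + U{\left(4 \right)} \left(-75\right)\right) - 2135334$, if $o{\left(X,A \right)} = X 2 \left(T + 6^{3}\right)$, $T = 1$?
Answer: $-2457362$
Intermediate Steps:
$o{\left(X,A \right)} = 434 X$ ($o{\left(X,A \right)} = X 2 \left(1 + 6^{3}\right) = 2 X \left(1 + 216\right) = 2 X 217 = 434 X$)
$o{\left(K,2 \right)} \left(-71 + U{\left(4 \right)} \left(-75\right)\right) - 2135334 = 434 \cdot 2 \left(-71 + \left(8 - 4\right) \left(-75\right)\right) - 2135334 = 868 \left(-71 + \left(8 - 4\right) \left(-75\right)\right) - 2135334 = 868 \left(-71 + 4 \left(-75\right)\right) - 2135334 = 868 \left(-71 - 300\right) - 2135334 = 868 \left(-371\right) - 2135334 = -322028 - 2135334 = -2457362$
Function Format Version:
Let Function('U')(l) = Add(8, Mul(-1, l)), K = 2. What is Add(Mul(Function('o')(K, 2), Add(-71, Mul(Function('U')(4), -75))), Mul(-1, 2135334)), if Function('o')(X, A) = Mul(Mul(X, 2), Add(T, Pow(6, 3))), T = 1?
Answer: -2457362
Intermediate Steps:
Function('o')(X, A) = Mul(434, X) (Function('o')(X, A) = Mul(Mul(X, 2), Add(1, Pow(6, 3))) = Mul(Mul(2, X), Add(1, 216)) = Mul(Mul(2, X), 217) = Mul(434, X))
Add(Mul(Function('o')(K, 2), Add(-71, Mul(Function('U')(4), -75))), Mul(-1, 2135334)) = Add(Mul(Mul(434, 2), Add(-71, Mul(Add(8, Mul(-1, 4)), -75))), Mul(-1, 2135334)) = Add(Mul(868, Add(-71, Mul(Add(8, -4), -75))), -2135334) = Add(Mul(868, Add(-71, Mul(4, -75))), -2135334) = Add(Mul(868, Add(-71, -300)), -2135334) = Add(Mul(868, -371), -2135334) = Add(-322028, -2135334) = -2457362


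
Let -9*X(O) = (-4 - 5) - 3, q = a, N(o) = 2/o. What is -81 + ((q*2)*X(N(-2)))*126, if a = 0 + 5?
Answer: 1599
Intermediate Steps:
a = 5
q = 5
X(O) = 4/3 (X(O) = -((-4 - 5) - 3)/9 = -(-9 - 3)/9 = -1/9*(-12) = 4/3)
-81 + ((q*2)*X(N(-2)))*126 = -81 + ((5*2)*(4/3))*126 = -81 + (10*(4/3))*126 = -81 + (40/3)*126 = -81 + 1680 = 1599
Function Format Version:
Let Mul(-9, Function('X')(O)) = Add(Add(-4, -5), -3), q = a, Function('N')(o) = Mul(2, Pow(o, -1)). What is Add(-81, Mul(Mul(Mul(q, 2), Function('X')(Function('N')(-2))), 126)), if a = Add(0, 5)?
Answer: 1599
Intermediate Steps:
a = 5
q = 5
Function('X')(O) = Rational(4, 3) (Function('X')(O) = Mul(Rational(-1, 9), Add(Add(-4, -5), -3)) = Mul(Rational(-1, 9), Add(-9, -3)) = Mul(Rational(-1, 9), -12) = Rational(4, 3))
Add(-81, Mul(Mul(Mul(q, 2), Function('X')(Function('N')(-2))), 126)) = Add(-81, Mul(Mul(Mul(5, 2), Rational(4, 3)), 126)) = Add(-81, Mul(Mul(10, Rational(4, 3)), 126)) = Add(-81, Mul(Rational(40, 3), 126)) = Add(-81, 1680) = 1599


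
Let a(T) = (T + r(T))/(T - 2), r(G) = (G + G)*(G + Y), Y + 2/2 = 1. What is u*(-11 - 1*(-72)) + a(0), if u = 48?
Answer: 2928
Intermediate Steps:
Y = 0 (Y = -1 + 1 = 0)
r(G) = 2*G² (r(G) = (G + G)*(G + 0) = (2*G)*G = 2*G²)
a(T) = (T + 2*T²)/(-2 + T) (a(T) = (T + 2*T²)/(T - 2) = (T + 2*T²)/(-2 + T))
u*(-11 - 1*(-72)) + a(0) = 48*(-11 - 1*(-72)) + 0*(1 + 2*0)/(-2 + 0) = 48*(-11 + 72) + 0*(1 + 0)/(-2) = 48*61 + 0*(-½)*1 = 2928 + 0 = 2928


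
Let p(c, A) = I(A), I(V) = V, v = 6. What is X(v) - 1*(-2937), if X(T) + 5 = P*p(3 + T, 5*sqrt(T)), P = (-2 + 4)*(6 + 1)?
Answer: 2932 + 70*sqrt(6) ≈ 3103.5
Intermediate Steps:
P = 14 (P = 2*7 = 14)
p(c, A) = A
X(T) = -5 + 70*sqrt(T) (X(T) = -5 + 14*(5*sqrt(T)) = -5 + 70*sqrt(T))
X(v) - 1*(-2937) = (-5 + 70*sqrt(6)) - 1*(-2937) = (-5 + 70*sqrt(6)) + 2937 = 2932 + 70*sqrt(6)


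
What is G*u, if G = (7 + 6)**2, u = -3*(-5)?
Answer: 2535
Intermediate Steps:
u = 15
G = 169 (G = 13**2 = 169)
G*u = 169*15 = 2535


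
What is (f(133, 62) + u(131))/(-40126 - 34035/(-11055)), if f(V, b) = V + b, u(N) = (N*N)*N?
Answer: -1656986782/29570593 ≈ -56.035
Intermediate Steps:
u(N) = N³ (u(N) = N²*N = N³)
(f(133, 62) + u(131))/(-40126 - 34035/(-11055)) = ((133 + 62) + 131³)/(-40126 - 34035/(-11055)) = (195 + 2248091)/(-40126 - 34035*(-1/11055)) = 2248286/(-40126 + 2269/737) = 2248286/(-29570593/737) = 2248286*(-737/29570593) = -1656986782/29570593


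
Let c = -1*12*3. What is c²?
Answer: 1296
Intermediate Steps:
c = -36 (c = -12*3 = -36)
c² = (-36)² = 1296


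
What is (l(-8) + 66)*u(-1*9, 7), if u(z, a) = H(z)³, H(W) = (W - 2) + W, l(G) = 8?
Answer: -592000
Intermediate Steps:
H(W) = -2 + 2*W (H(W) = (-2 + W) + W = -2 + 2*W)
u(z, a) = (-2 + 2*z)³
(l(-8) + 66)*u(-1*9, 7) = (8 + 66)*(8*(-1 - 1*9)³) = 74*(8*(-1 - 9)³) = 74*(8*(-10)³) = 74*(8*(-1000)) = 74*(-8000) = -592000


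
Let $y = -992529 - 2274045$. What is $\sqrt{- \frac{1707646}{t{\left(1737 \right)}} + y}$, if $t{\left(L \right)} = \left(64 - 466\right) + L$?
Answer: $\frac{8 i \sqrt{91000774290}}{1335} \approx 1807.7 i$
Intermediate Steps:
$y = -3266574$
$t{\left(L \right)} = -402 + L$
$\sqrt{- \frac{1707646}{t{\left(1737 \right)}} + y} = \sqrt{- \frac{1707646}{-402 + 1737} - 3266574} = \sqrt{- \frac{1707646}{1335} - 3266574} = \sqrt{- \frac{4362583936}{1335}} = \frac{8 i \sqrt{91000774290}}{1335}$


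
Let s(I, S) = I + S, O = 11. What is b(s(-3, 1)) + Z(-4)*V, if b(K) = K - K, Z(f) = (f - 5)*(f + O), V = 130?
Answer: -8190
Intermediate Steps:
Z(f) = (-5 + f)*(11 + f) (Z(f) = (f - 5)*(f + 11) = (-5 + f)*(11 + f))
b(K) = 0
b(s(-3, 1)) + Z(-4)*V = 0 + (-55 + (-4)**2 + 6*(-4))*130 = 0 + (-55 + 16 - 24)*130 = 0 - 63*130 = 0 - 8190 = -8190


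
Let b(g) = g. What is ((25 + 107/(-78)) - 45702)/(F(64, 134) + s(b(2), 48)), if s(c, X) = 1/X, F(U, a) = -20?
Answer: 28503304/12467 ≈ 2286.3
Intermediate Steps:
((25 + 107/(-78)) - 45702)/(F(64, 134) + s(b(2), 48)) = ((25 + 107/(-78)) - 45702)/(-20 + 1/48) = ((25 + 107*(-1/78)) - 45702)/(-20 + 1/48) = ((25 - 107/78) - 45702)/(-959/48) = (1843/78 - 45702)*(-48/959) = -3562913/78*(-48/959) = 28503304/12467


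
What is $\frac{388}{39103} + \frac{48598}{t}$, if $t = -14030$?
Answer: $- \frac{947441977}{274307545} \approx -3.4539$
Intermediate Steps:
$\frac{388}{39103} + \frac{48598}{t} = \frac{388}{39103} + \frac{48598}{-14030} = 388 \cdot \frac{1}{39103} + 48598 \left(- \frac{1}{14030}\right) = \frac{388}{39103} - \frac{24299}{7015} = - \frac{947441977}{274307545}$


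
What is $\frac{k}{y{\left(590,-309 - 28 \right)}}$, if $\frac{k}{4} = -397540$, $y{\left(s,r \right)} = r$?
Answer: $\frac{1590160}{337} \approx 4718.6$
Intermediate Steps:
$k = -1590160$ ($k = 4 \left(-397540\right) = -1590160$)
$\frac{k}{y{\left(590,-309 - 28 \right)}} = - \frac{1590160}{-309 - 28} = - \frac{1590160}{-337} = \left(-1590160\right) \left(- \frac{1}{337}\right) = \frac{1590160}{337}$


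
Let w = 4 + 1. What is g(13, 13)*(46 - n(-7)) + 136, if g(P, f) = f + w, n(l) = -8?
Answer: 1108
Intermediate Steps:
w = 5
g(P, f) = 5 + f (g(P, f) = f + 5 = 5 + f)
g(13, 13)*(46 - n(-7)) + 136 = (5 + 13)*(46 - 1*(-8)) + 136 = 18*(46 + 8) + 136 = 18*54 + 136 = 972 + 136 = 1108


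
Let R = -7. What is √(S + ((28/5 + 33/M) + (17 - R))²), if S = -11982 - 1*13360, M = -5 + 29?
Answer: I*√39012079/40 ≈ 156.15*I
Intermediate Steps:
M = 24
S = -25342 (S = -11982 - 13360 = -25342)
√(S + ((28/5 + 33/M) + (17 - R))²) = √(-25342 + ((28/5 + 33/24) + (17 - 1*(-7)))²) = √(-25342 + ((28*(⅕) + 33*(1/24)) + (17 + 7))²) = √(-25342 + ((28/5 + 11/8) + 24)²) = √(-25342 + (279/40 + 24)²) = √(-25342 + (1239/40)²) = √(-25342 + 1535121/1600) = √(-39012079/1600) = I*√39012079/40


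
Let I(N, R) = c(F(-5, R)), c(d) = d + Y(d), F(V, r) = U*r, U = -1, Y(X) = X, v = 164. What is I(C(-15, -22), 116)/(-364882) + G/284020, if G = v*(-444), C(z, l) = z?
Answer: -3312919384/12954223205 ≈ -0.25574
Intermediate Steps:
F(V, r) = -r
G = -72816 (G = 164*(-444) = -72816)
c(d) = 2*d (c(d) = d + d = 2*d)
I(N, R) = -2*R (I(N, R) = 2*(-R) = -2*R)
I(C(-15, -22), 116)/(-364882) + G/284020 = -2*116/(-364882) - 72816/284020 = -232*(-1/364882) - 72816*1/284020 = 116/182441 - 18204/71005 = -3312919384/12954223205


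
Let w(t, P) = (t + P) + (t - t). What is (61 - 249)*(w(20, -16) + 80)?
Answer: -15792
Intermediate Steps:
w(t, P) = P + t (w(t, P) = (P + t) + 0 = P + t)
(61 - 249)*(w(20, -16) + 80) = (61 - 249)*((-16 + 20) + 80) = -188*(4 + 80) = -188*84 = -15792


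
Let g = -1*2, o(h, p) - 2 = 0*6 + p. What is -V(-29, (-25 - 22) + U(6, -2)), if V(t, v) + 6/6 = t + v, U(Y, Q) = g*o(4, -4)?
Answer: 73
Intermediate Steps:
o(h, p) = 2 + p (o(h, p) = 2 + (0*6 + p) = 2 + (0 + p) = 2 + p)
g = -2
U(Y, Q) = 4 (U(Y, Q) = -2*(2 - 4) = -2*(-2) = 4)
V(t, v) = -1 + t + v (V(t, v) = -1 + (t + v) = -1 + t + v)
-V(-29, (-25 - 22) + U(6, -2)) = -(-1 - 29 + ((-25 - 22) + 4)) = -(-1 - 29 + (-47 + 4)) = -(-1 - 29 - 43) = -1*(-73) = 73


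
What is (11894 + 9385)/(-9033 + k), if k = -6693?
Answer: -7093/5242 ≈ -1.3531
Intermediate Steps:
(11894 + 9385)/(-9033 + k) = (11894 + 9385)/(-9033 - 6693) = 21279/(-15726) = 21279*(-1/15726) = -7093/5242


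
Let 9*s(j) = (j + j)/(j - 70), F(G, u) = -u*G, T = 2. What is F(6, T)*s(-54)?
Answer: -36/31 ≈ -1.1613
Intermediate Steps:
F(G, u) = -G*u
s(j) = 2*j/(9*(-70 + j)) (s(j) = ((j + j)/(j - 70))/9 = ((2*j)/(-70 + j))/9 = (2*j/(-70 + j))/9 = 2*j/(9*(-70 + j)))
F(6, T)*s(-54) = (-1*6*2)*((2/9)*(-54)/(-70 - 54)) = -8*(-54)/(3*(-124)) = -8*(-54)*(-1)/(3*124) = -12*3/31 = -36/31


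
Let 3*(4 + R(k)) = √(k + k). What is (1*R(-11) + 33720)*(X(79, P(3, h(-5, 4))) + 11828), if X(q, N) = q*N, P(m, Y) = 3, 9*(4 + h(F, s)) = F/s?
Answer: 406783540 + 12065*I*√22/3 ≈ 4.0678e+8 + 18863.0*I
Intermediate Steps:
R(k) = -4 + √2*√k/3 (R(k) = -4 + √(k + k)/3 = -4 + √(2*k)/3 = -4 + (√2*√k)/3 = -4 + √2*√k/3)
h(F, s) = -4 + F/(9*s) (h(F, s) = -4 + (F/s)/9 = -4 + F/(9*s))
X(q, N) = N*q
(1*R(-11) + 33720)*(X(79, P(3, h(-5, 4))) + 11828) = (1*(-4 + √2*√(-11)/3) + 33720)*(3*79 + 11828) = (1*(-4 + √2*(I*√11)/3) + 33720)*(237 + 11828) = (1*(-4 + I*√22/3) + 33720)*12065 = ((-4 + I*√22/3) + 33720)*12065 = (33716 + I*√22/3)*12065 = 406783540 + 12065*I*√22/3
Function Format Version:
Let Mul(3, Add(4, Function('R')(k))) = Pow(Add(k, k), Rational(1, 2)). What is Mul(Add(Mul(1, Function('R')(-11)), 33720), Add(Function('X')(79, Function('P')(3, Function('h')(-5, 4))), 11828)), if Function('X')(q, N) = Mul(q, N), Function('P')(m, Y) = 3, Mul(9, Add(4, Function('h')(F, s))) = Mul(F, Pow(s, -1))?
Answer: Add(406783540, Mul(Rational(12065, 3), I, Pow(22, Rational(1, 2)))) ≈ Add(4.0678e+8, Mul(18863., I))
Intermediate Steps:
Function('R')(k) = Add(-4, Mul(Rational(1, 3), Pow(2, Rational(1, 2)), Pow(k, Rational(1, 2)))) (Function('R')(k) = Add(-4, Mul(Rational(1, 3), Pow(Add(k, k), Rational(1, 2)))) = Add(-4, Mul(Rational(1, 3), Pow(Mul(2, k), Rational(1, 2)))) = Add(-4, Mul(Rational(1, 3), Mul(Pow(2, Rational(1, 2)), Pow(k, Rational(1, 2))))) = Add(-4, Mul(Rational(1, 3), Pow(2, Rational(1, 2)), Pow(k, Rational(1, 2)))))
Function('h')(F, s) = Add(-4, Mul(Rational(1, 9), F, Pow(s, -1))) (Function('h')(F, s) = Add(-4, Mul(Rational(1, 9), Mul(F, Pow(s, -1)))) = Add(-4, Mul(Rational(1, 9), F, Pow(s, -1))))
Function('X')(q, N) = Mul(N, q)
Mul(Add(Mul(1, Function('R')(-11)), 33720), Add(Function('X')(79, Function('P')(3, Function('h')(-5, 4))), 11828)) = Mul(Add(Mul(1, Add(-4, Mul(Rational(1, 3), Pow(2, Rational(1, 2)), Pow(-11, Rational(1, 2))))), 33720), Add(Mul(3, 79), 11828)) = Mul(Add(Mul(1, Add(-4, Mul(Rational(1, 3), Pow(2, Rational(1, 2)), Mul(I, Pow(11, Rational(1, 2)))))), 33720), Add(237, 11828)) = Mul(Add(Mul(1, Add(-4, Mul(Rational(1, 3), I, Pow(22, Rational(1, 2))))), 33720), 12065) = Mul(Add(Add(-4, Mul(Rational(1, 3), I, Pow(22, Rational(1, 2)))), 33720), 12065) = Mul(Add(33716, Mul(Rational(1, 3), I, Pow(22, Rational(1, 2)))), 12065) = Add(406783540, Mul(Rational(12065, 3), I, Pow(22, Rational(1, 2))))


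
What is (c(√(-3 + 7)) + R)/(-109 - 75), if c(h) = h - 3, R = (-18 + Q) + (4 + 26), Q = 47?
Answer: -29/92 ≈ -0.31522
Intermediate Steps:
R = 59 (R = (-18 + 47) + (4 + 26) = 29 + 30 = 59)
c(h) = -3 + h
(c(√(-3 + 7)) + R)/(-109 - 75) = ((-3 + √(-3 + 7)) + 59)/(-109 - 75) = ((-3 + √4) + 59)/(-184) = -((-3 + 2) + 59)/184 = -(-1 + 59)/184 = -1/184*58 = -29/92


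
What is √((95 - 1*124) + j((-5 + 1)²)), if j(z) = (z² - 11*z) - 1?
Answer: 5*√2 ≈ 7.0711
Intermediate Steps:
j(z) = -1 + z² - 11*z
√((95 - 1*124) + j((-5 + 1)²)) = √((95 - 1*124) + (-1 + ((-5 + 1)²)² - 11*(-5 + 1)²)) = √((95 - 124) + (-1 + ((-4)²)² - 11*(-4)²)) = √(-29 + (-1 + 16² - 11*16)) = √(-29 + (-1 + 256 - 176)) = √(-29 + 79) = √50 = 5*√2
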